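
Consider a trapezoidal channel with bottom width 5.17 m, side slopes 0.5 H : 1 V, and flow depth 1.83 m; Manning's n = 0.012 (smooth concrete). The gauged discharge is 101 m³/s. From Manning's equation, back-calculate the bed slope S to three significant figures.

0.00927

A = (b + z·y)·y = (5.17 + 0.5×1.83)×1.83 = 11.14 m²
P = b + 2y√(1+z²) = 5.17 + 2×1.83×√(1+0.5²) = 9.262 m
R = A/P = 11.14/9.262 = 1.202 m
S = (Q·n / (1·A·R^(2/3)))² = (101×0.012 / (1×11.14×1.131))² = 0.009266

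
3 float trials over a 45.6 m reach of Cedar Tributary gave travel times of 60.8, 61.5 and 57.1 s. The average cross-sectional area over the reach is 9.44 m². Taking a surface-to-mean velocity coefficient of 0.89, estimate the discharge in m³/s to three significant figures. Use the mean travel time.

6.41 m³/s

t̄ = (60.8 + 61.5 + 57.1) / 3 = 59.8 s
v_surface = L / t̄ = 45.6 / 59.8 = 0.7625 m/s
v_mean = 0.89 × 0.7625 = 0.6787 m/s
Q = A × v_mean = 9.44 × 0.6787 = 6.407 m³/s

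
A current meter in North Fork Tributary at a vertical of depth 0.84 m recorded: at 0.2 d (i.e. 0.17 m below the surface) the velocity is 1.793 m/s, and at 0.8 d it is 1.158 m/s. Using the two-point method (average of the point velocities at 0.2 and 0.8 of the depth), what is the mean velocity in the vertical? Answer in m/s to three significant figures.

1.48 m/s

v̄ = (1.793 + 1.158) / 2 = 1.476 m/s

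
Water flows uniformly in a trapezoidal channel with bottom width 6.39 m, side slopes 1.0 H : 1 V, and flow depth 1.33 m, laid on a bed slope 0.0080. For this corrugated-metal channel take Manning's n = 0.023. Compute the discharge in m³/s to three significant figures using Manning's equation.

A = (b + z·y)·y = (6.39 + 1.0×1.33)×1.33 = 10.27 m²
P = b + 2y√(1+z²) = 6.39 + 2×1.33×√(1+1.0²) = 10.15 m
R = A/P = 10.27/10.15 = 1.011 m
Q = (1/n)·A·R^(2/3)·S^(1/2) = (1/0.023) × 10.27 × 1.011^(2/3) × 0.0080^(1/2) = 40.23 m³/s

40.2 m³/s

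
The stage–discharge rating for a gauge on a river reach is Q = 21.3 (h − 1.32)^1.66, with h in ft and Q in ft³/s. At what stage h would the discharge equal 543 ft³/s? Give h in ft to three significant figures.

8.35 ft

h − h₀ = (Q/C)^(1/b) = (543/21.3)^(1/1.66) = 7.035 ft
h = 1.32 + 7.035 = 8.355 ft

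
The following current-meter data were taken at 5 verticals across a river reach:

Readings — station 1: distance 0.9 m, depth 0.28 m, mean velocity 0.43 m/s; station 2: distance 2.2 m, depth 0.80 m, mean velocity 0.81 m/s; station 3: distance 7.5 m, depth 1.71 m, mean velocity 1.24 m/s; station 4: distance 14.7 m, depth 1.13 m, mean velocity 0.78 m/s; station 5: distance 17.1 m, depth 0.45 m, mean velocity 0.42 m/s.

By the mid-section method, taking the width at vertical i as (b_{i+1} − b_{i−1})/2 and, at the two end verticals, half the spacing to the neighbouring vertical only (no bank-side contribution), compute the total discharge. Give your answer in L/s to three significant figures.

w_1 = (2.2 − 0.9)/2 = 0.65 m; q_1 = 0.43 × 0.28 × 0.65 = 0.07826 m³/s
w_2 = (7.5 − 0.9)/2 = 3.3 m; q_2 = 0.81 × 0.80 × 3.3 = 2.138 m³/s
w_3 = (14.7 − 2.2)/2 = 6.25 m; q_3 = 1.24 × 1.71 × 6.25 = 13.25 m³/s
w_4 = (17.1 − 7.5)/2 = 4.8 m; q_4 = 0.78 × 1.13 × 4.8 = 4.231 m³/s
w_5 = (17.1 − 14.7)/2 = 1.2 m; q_5 = 0.42 × 0.45 × 1.2 = 0.2268 m³/s
Q = Σ qᵢ = 19.93 m³/s
= 19.93 × 1000 = 19930 L/s

19900 L/s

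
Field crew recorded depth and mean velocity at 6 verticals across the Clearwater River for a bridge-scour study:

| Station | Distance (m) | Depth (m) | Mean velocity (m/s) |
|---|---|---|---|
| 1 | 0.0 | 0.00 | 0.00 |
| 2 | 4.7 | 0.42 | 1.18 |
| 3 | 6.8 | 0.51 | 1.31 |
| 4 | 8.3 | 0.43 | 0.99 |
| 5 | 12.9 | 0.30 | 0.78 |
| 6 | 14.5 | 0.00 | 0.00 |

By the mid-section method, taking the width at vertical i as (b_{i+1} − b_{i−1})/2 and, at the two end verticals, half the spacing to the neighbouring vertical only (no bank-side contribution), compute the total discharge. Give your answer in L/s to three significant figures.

w_2 = (6.8 − 0.0)/2 = 3.4 m; q_2 = 1.18 × 0.42 × 3.4 = 1.685 m³/s
w_3 = (8.3 − 4.7)/2 = 1.8 m; q_3 = 1.31 × 0.51 × 1.8 = 1.203 m³/s
w_4 = (12.9 − 6.8)/2 = 3.05 m; q_4 = 0.99 × 0.43 × 3.05 = 1.298 m³/s
w_5 = (14.5 − 8.3)/2 = 3.1 m; q_5 = 0.78 × 0.30 × 3.1 = 0.7254 m³/s
Stations 1, 6 contribute zero (depth or velocity is 0).
Q = Σ qᵢ = 4.911 m³/s
= 4.911 × 1000 = 4911 L/s

4910 L/s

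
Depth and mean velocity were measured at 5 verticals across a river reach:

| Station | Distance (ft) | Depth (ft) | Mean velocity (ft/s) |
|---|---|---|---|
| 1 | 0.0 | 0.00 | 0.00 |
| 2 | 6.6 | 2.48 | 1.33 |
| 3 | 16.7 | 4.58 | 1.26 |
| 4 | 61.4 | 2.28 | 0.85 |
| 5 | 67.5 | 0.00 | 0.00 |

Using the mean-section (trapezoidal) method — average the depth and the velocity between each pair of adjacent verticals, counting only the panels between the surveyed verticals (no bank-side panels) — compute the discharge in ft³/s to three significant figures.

216 ft³/s

Panel 1-2: Δb = 6.6 ft, d̄ = (0.00+2.48)/2 = 1.24, v̄ = (0.00+1.33)/2 = 0.665 → q = 6.6×1.24×0.665 = 5.442 ft³/s
Panel 2-3: Δb = 10.1 ft, d̄ = (2.48+4.58)/2 = 3.53, v̄ = (1.33+1.26)/2 = 1.295 → q = 10.1×3.53×1.295 = 46.17 ft³/s
Panel 3-4: Δb = 44.7 ft, d̄ = (4.58+2.28)/2 = 3.43, v̄ = (1.26+0.85)/2 = 1.055 → q = 44.7×3.43×1.055 = 161.8 ft³/s
Panel 4-5: Δb = 6.1 ft, d̄ = (2.28+0.00)/2 = 1.14, v̄ = (0.85+0.00)/2 = 0.425 → q = 6.1×1.14×0.425 = 2.955 ft³/s
Q = Σ q = 216.3 ft³/s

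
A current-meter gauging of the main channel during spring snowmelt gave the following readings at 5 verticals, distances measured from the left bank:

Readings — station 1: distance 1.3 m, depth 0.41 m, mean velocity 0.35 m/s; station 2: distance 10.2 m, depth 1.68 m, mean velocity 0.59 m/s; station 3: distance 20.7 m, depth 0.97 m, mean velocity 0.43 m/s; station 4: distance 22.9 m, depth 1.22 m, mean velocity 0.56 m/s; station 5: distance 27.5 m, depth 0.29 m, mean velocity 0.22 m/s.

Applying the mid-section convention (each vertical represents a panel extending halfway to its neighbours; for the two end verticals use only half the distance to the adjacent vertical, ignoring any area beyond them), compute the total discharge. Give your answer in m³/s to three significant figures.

w_1 = (10.2 − 1.3)/2 = 4.45 m; q_1 = 0.35 × 0.41 × 4.45 = 0.6386 m³/s
w_2 = (20.7 − 1.3)/2 = 9.7 m; q_2 = 0.59 × 1.68 × 9.7 = 9.615 m³/s
w_3 = (22.9 − 10.2)/2 = 6.35 m; q_3 = 0.43 × 0.97 × 6.35 = 2.649 m³/s
w_4 = (27.5 − 20.7)/2 = 3.4 m; q_4 = 0.56 × 1.22 × 3.4 = 2.323 m³/s
w_5 = (27.5 − 22.9)/2 = 2.3 m; q_5 = 0.22 × 0.29 × 2.3 = 0.1467 m³/s
Q = Σ qᵢ = 15.37 m³/s

15.4 m³/s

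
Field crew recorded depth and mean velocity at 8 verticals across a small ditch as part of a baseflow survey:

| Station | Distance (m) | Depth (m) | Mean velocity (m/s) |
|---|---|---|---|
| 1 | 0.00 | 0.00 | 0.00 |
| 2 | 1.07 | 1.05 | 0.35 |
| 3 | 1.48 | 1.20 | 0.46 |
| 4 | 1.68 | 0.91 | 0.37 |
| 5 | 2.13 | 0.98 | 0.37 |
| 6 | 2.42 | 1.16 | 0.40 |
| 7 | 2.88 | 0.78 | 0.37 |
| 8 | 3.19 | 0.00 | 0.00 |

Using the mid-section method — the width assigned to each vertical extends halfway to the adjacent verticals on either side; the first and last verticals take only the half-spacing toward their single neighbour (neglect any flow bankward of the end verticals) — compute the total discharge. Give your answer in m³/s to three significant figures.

0.969 m³/s

w_2 = (1.48 − 0.00)/2 = 0.74 m; q_2 = 0.35 × 1.05 × 0.74 = 0.2720 m³/s
w_3 = (1.68 − 1.07)/2 = 0.305 m; q_3 = 0.46 × 1.20 × 0.305 = 0.1684 m³/s
w_4 = (2.13 − 1.48)/2 = 0.325 m; q_4 = 0.37 × 0.91 × 0.325 = 0.1094 m³/s
w_5 = (2.42 − 1.68)/2 = 0.37 m; q_5 = 0.37 × 0.98 × 0.37 = 0.1342 m³/s
w_6 = (2.88 − 2.13)/2 = 0.375 m; q_6 = 0.40 × 1.16 × 0.375 = 0.1740 m³/s
w_7 = (3.19 − 2.42)/2 = 0.385 m; q_7 = 0.37 × 0.78 × 0.385 = 0.1111 m³/s
Stations 1, 8 contribute zero (depth or velocity is 0).
Q = Σ qᵢ = 0.9690 m³/s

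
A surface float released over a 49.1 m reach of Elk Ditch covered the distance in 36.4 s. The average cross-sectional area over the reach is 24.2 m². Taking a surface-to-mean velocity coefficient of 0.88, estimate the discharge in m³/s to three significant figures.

28.7 m³/s

v_surface = L / t̄ = 49.1 / 36.4 = 1.349 m/s
v_mean = 0.88 × 1.349 = 1.187 m/s
Q = A × v_mean = 24.2 × 1.187 = 28.73 m³/s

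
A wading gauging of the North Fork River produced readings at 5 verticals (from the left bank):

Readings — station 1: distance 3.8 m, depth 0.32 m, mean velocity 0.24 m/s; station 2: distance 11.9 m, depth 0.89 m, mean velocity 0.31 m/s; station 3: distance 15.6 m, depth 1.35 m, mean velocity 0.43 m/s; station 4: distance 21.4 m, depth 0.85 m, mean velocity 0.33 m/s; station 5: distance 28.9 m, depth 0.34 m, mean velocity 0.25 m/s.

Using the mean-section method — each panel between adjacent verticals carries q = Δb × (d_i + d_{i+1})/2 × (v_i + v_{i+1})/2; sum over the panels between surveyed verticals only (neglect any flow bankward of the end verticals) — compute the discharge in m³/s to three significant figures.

6.60 m³/s

Panel 1-2: Δb = 8.1 m, d̄ = (0.32+0.89)/2 = 0.605, v̄ = (0.24+0.31)/2 = 0.275 → q = 8.1×0.605×0.275 = 1.348 m³/s
Panel 2-3: Δb = 3.7 m, d̄ = (0.89+1.35)/2 = 1.12, v̄ = (0.31+0.43)/2 = 0.37 → q = 3.7×1.12×0.37 = 1.533 m³/s
Panel 3-4: Δb = 5.8 m, d̄ = (1.35+0.85)/2 = 1.1, v̄ = (0.43+0.33)/2 = 0.38 → q = 5.8×1.1×0.38 = 2.424 m³/s
Panel 4-5: Δb = 7.5 m, d̄ = (0.85+0.34)/2 = 0.595, v̄ = (0.33+0.25)/2 = 0.29 → q = 7.5×0.595×0.29 = 1.294 m³/s
Q = Σ q = 6.599 m³/s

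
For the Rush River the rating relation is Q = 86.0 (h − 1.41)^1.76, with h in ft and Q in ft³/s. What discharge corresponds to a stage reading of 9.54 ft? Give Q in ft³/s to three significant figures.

3440 ft³/s

Q = 86.0 × (9.54 − 1.41)^1.76 = 86.0 × 8.13^1.76 = 3438 ft³/s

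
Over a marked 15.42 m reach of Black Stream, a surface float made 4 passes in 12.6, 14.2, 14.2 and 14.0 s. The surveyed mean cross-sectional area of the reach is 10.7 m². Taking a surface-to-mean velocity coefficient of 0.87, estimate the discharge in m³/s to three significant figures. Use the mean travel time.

10.4 m³/s

t̄ = (12.6 + 14.2 + 14.2 + 14.0) / 4 = 13.75 s
v_surface = L / t̄ = 15.42 / 13.75 = 1.121 m/s
v_mean = 0.87 × 1.121 = 0.9757 m/s
Q = A × v_mean = 10.7 × 0.9757 = 10.44 m³/s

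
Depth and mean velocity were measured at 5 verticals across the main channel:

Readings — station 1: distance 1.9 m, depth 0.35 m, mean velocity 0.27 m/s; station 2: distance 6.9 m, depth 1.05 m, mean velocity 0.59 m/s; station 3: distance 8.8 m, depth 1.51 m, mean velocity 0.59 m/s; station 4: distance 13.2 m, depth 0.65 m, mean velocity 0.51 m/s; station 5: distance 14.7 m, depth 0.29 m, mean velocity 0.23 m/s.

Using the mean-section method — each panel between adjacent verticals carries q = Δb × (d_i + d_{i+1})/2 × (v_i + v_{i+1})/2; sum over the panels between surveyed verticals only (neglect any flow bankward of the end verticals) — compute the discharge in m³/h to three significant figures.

20900 m³/h

Panel 1-2: Δb = 5 m, d̄ = (0.35+1.05)/2 = 0.7, v̄ = (0.27+0.59)/2 = 0.43 → q = 5×0.7×0.43 = 1.505 m³/s
Panel 2-3: Δb = 1.9 m, d̄ = (1.05+1.51)/2 = 1.28, v̄ = (0.59+0.59)/2 = 0.59 → q = 1.9×1.28×0.59 = 1.435 m³/s
Panel 3-4: Δb = 4.4 m, d̄ = (1.51+0.65)/2 = 1.08, v̄ = (0.59+0.51)/2 = 0.55 → q = 4.4×1.08×0.55 = 2.614 m³/s
Panel 4-5: Δb = 1.5 m, d̄ = (0.65+0.29)/2 = 0.47, v̄ = (0.51+0.23)/2 = 0.37 → q = 1.5×0.47×0.37 = 0.2609 m³/s
Q = Σ q = 5.814 m³/s
= 5.814 × 3600 = 20930 m³/h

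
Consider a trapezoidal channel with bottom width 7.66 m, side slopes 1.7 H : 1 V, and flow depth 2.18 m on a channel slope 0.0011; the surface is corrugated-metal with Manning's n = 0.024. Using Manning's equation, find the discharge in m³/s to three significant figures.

45.3 m³/s

A = (b + z·y)·y = (7.66 + 1.7×2.18)×2.18 = 24.78 m²
P = b + 2y√(1+z²) = 7.66 + 2×2.18×√(1+1.7²) = 16.26 m
R = A/P = 24.78/16.26 = 1.524 m
Q = (1/n)·A·R^(2/3)·S^(1/2) = (1/0.024) × 24.78 × 1.524^(2/3) × 0.0011^(1/2) = 45.34 m³/s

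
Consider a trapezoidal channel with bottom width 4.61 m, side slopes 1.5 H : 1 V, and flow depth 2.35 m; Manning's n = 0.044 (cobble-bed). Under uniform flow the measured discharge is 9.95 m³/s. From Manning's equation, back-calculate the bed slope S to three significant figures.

A = (b + z·y)·y = (4.61 + 1.5×2.35)×2.35 = 19.12 m²
P = b + 2y√(1+z²) = 4.61 + 2×2.35×√(1+1.5²) = 13.08 m
R = A/P = 19.12/13.08 = 1.461 m
S = (Q·n / (1·A·R^(2/3)))² = (9.95×0.044 / (1×19.12×1.288))² = 0.0003163

0.000316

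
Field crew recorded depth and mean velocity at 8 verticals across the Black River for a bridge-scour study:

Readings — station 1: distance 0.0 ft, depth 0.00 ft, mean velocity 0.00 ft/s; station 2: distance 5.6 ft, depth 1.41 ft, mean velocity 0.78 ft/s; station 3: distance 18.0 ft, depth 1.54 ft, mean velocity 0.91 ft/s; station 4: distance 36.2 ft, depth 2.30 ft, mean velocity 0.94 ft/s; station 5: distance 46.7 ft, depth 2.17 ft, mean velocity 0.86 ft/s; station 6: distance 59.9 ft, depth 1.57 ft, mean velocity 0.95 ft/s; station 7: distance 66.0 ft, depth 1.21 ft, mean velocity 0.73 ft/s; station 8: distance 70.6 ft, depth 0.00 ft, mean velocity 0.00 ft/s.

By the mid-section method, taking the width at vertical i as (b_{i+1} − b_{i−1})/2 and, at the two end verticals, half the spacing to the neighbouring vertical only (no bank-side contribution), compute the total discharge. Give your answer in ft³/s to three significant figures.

104 ft³/s

w_2 = (18.0 − 0.0)/2 = 9 ft; q_2 = 0.78 × 1.41 × 9 = 9.898 ft³/s
w_3 = (36.2 − 5.6)/2 = 15.3 ft; q_3 = 0.91 × 1.54 × 15.3 = 21.44 ft³/s
w_4 = (46.7 − 18.0)/2 = 14.35 ft; q_4 = 0.94 × 2.30 × 14.35 = 31.02 ft³/s
w_5 = (59.9 − 36.2)/2 = 11.85 ft; q_5 = 0.86 × 2.17 × 11.85 = 22.11 ft³/s
w_6 = (66.0 − 46.7)/2 = 9.65 ft; q_6 = 0.95 × 1.57 × 9.65 = 14.39 ft³/s
w_7 = (70.6 − 59.9)/2 = 5.35 ft; q_7 = 0.73 × 1.21 × 5.35 = 4.726 ft³/s
Stations 1, 8 contribute zero (depth or velocity is 0).
Q = Σ qᵢ = 103.6 ft³/s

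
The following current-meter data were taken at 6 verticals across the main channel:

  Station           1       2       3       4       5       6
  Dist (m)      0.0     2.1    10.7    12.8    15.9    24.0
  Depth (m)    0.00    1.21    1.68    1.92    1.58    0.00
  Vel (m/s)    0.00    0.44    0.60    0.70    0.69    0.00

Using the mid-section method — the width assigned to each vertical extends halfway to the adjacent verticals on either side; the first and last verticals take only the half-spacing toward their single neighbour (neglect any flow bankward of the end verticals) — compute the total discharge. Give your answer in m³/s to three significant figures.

w_2 = (10.7 − 0.0)/2 = 5.35 m; q_2 = 0.44 × 1.21 × 5.35 = 2.848 m³/s
w_3 = (12.8 − 2.1)/2 = 5.35 m; q_3 = 0.60 × 1.68 × 5.35 = 5.393 m³/s
w_4 = (15.9 − 10.7)/2 = 2.6 m; q_4 = 0.70 × 1.92 × 2.6 = 3.494 m³/s
w_5 = (24.0 − 12.8)/2 = 5.6 m; q_5 = 0.69 × 1.58 × 5.6 = 6.105 m³/s
Stations 1, 6 contribute zero (depth or velocity is 0).
Q = Σ qᵢ = 17.84 m³/s

17.8 m³/s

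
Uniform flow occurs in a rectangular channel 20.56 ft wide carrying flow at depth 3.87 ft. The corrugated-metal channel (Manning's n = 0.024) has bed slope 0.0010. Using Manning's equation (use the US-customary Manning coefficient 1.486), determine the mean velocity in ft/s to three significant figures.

A = b·y = 20.56 × 3.87 = 79.57 ft²
P = b + 2y = 20.56 + 2×3.87 = 28.30 ft
R = A/P = 79.57/28.30 = 2.812 ft
Q = (1.486/n)·A·R^(2/3)·S^(1/2) = (1.486/0.024) × 79.57 × 2.812^(2/3) × 0.0010^(1/2) = 310.3 ft³/s
V = Q/A = 310.3/79.57 = 3.900 ft/s

3.90 ft/s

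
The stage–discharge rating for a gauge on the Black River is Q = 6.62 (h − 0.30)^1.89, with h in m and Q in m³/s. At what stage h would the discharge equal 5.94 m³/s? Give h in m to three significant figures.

1.24 m

h − h₀ = (Q/C)^(1/b) = (5.94/6.62)^(1/1.89) = 0.9443 m
h = 0.30 + 0.9443 = 1.244 m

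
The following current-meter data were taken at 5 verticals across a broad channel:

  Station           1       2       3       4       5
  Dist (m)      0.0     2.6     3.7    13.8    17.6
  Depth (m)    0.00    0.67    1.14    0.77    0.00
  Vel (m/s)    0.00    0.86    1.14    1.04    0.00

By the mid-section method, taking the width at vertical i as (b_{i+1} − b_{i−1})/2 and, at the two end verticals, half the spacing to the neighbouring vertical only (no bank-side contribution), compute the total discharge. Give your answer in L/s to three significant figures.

13900 L/s

w_2 = (3.7 − 0.0)/2 = 1.85 m; q_2 = 0.86 × 0.67 × 1.85 = 1.066 m³/s
w_3 = (13.8 − 2.6)/2 = 5.6 m; q_3 = 1.14 × 1.14 × 5.6 = 7.278 m³/s
w_4 = (17.6 − 3.7)/2 = 6.95 m; q_4 = 1.04 × 0.77 × 6.95 = 5.566 m³/s
Stations 1, 5 contribute zero (depth or velocity is 0).
Q = Σ qᵢ = 13.91 m³/s
= 13.91 × 1000 = 13910 L/s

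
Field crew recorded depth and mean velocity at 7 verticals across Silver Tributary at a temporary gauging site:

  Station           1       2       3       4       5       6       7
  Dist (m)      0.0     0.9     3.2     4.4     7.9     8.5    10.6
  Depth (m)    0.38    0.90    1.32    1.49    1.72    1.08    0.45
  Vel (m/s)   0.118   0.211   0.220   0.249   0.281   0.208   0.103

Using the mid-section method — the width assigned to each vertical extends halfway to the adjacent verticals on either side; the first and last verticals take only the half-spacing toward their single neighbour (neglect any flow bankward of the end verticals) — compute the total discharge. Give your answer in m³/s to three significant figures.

w_1 = (0.9 − 0.0)/2 = 0.45 m; q_1 = 0.118 × 0.38 × 0.45 = 0.02018 m³/s
w_2 = (3.2 − 0.0)/2 = 1.6 m; q_2 = 0.211 × 0.90 × 1.6 = 0.3038 m³/s
w_3 = (4.4 − 0.9)/2 = 1.75 m; q_3 = 0.220 × 1.32 × 1.75 = 0.5082 m³/s
w_4 = (7.9 − 3.2)/2 = 2.35 m; q_4 = 0.249 × 1.49 × 2.35 = 0.8719 m³/s
w_5 = (8.5 − 4.4)/2 = 2.05 m; q_5 = 0.281 × 1.72 × 2.05 = 0.9908 m³/s
w_6 = (10.6 − 7.9)/2 = 1.35 m; q_6 = 0.208 × 1.08 × 1.35 = 0.3033 m³/s
w_7 = (10.6 − 8.5)/2 = 1.05 m; q_7 = 0.103 × 0.45 × 1.05 = 0.04867 m³/s
Q = Σ qᵢ = 3.047 m³/s

3.05 m³/s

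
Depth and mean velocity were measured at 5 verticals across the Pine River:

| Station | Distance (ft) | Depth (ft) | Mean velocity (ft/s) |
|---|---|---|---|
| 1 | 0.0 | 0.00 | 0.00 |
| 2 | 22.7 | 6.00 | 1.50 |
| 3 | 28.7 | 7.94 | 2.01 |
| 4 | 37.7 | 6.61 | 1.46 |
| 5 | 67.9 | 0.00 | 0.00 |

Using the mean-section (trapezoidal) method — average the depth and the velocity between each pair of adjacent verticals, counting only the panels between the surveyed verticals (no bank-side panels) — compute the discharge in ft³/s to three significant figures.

Panel 1-2: Δb = 22.7 ft, d̄ = (0.00+6.00)/2 = 3, v̄ = (0.00+1.50)/2 = 0.75 → q = 22.7×3×0.75 = 51.08 ft³/s
Panel 2-3: Δb = 6 ft, d̄ = (6.00+7.94)/2 = 6.97, v̄ = (1.50+2.01)/2 = 1.755 → q = 6×6.97×1.755 = 73.39 ft³/s
Panel 3-4: Δb = 9 ft, d̄ = (7.94+6.61)/2 = 7.275, v̄ = (2.01+1.46)/2 = 1.735 → q = 9×7.275×1.735 = 113.6 ft³/s
Panel 4-5: Δb = 30.2 ft, d̄ = (6.61+0.00)/2 = 3.305, v̄ = (1.46+0.00)/2 = 0.73 → q = 30.2×3.305×0.73 = 72.86 ft³/s
Q = Σ q = 310.9 ft³/s

311 ft³/s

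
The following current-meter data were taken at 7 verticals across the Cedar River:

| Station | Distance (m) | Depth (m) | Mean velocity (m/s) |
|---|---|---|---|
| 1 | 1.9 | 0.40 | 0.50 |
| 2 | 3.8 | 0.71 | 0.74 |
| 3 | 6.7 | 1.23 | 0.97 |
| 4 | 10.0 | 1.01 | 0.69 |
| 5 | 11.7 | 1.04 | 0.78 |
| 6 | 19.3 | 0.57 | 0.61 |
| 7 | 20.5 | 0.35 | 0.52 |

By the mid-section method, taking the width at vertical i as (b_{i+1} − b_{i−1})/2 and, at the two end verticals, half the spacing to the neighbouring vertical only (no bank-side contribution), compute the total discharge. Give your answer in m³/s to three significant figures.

12.3 m³/s

w_1 = (3.8 − 1.9)/2 = 0.95 m; q_1 = 0.50 × 0.40 × 0.95 = 0.1900 m³/s
w_2 = (6.7 − 1.9)/2 = 2.4 m; q_2 = 0.74 × 0.71 × 2.4 = 1.261 m³/s
w_3 = (10.0 − 3.8)/2 = 3.1 m; q_3 = 0.97 × 1.23 × 3.1 = 3.699 m³/s
w_4 = (11.7 − 6.7)/2 = 2.5 m; q_4 = 0.69 × 1.01 × 2.5 = 1.742 m³/s
w_5 = (19.3 − 10.0)/2 = 4.65 m; q_5 = 0.78 × 1.04 × 4.65 = 3.772 m³/s
w_6 = (20.5 − 11.7)/2 = 4.4 m; q_6 = 0.61 × 0.57 × 4.4 = 1.530 m³/s
w_7 = (20.5 − 19.3)/2 = 0.6 m; q_7 = 0.52 × 0.35 × 0.6 = 0.1092 m³/s
Q = Σ qᵢ = 12.30 m³/s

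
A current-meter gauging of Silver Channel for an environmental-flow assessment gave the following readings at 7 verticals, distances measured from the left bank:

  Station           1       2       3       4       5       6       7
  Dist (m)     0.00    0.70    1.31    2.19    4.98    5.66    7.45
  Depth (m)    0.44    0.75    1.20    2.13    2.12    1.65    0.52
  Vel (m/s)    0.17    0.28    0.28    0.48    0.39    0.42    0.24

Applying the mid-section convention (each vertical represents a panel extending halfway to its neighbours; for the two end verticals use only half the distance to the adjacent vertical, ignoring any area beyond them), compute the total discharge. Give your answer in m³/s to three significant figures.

4.69 m³/s

w_1 = (0.70 − 0.00)/2 = 0.35 m; q_1 = 0.17 × 0.44 × 0.35 = 0.02618 m³/s
w_2 = (1.31 − 0.00)/2 = 0.655 m; q_2 = 0.28 × 0.75 × 0.655 = 0.1376 m³/s
w_3 = (2.19 − 0.70)/2 = 0.745 m; q_3 = 0.28 × 1.20 × 0.745 = 0.2503 m³/s
w_4 = (4.98 − 1.31)/2 = 1.835 m; q_4 = 0.48 × 2.13 × 1.835 = 1.876 m³/s
w_5 = (5.66 − 2.19)/2 = 1.735 m; q_5 = 0.39 × 2.12 × 1.735 = 1.434 m³/s
w_6 = (7.45 − 4.98)/2 = 1.235 m; q_6 = 0.42 × 1.65 × 1.235 = 0.8559 m³/s
w_7 = (7.45 − 5.66)/2 = 0.895 m; q_7 = 0.24 × 0.52 × 0.895 = 0.1117 m³/s
Q = Σ qᵢ = 4.692 m³/s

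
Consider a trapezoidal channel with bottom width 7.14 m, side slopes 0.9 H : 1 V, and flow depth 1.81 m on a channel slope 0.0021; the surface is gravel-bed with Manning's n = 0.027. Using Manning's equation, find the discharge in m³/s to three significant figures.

32.4 m³/s

A = (b + z·y)·y = (7.14 + 0.9×1.81)×1.81 = 15.87 m²
P = b + 2y√(1+z²) = 7.14 + 2×1.81×√(1+0.9²) = 12.01 m
R = A/P = 15.87/12.01 = 1.322 m
Q = (1/n)·A·R^(2/3)·S^(1/2) = (1/0.027) × 15.87 × 1.322^(2/3) × 0.0021^(1/2) = 32.44 m³/s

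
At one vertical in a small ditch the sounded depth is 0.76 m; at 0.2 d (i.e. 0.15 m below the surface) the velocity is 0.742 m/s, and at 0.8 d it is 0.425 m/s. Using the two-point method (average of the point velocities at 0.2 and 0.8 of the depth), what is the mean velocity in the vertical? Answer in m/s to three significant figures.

v̄ = (0.742 + 0.425) / 2 = 0.5835 m/s

0.584 m/s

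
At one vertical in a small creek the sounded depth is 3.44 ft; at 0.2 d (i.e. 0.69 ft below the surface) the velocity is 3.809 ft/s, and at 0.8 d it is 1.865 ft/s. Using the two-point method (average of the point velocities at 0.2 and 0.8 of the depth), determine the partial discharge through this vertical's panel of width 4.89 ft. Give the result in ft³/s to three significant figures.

v̄ = (3.809 + 1.865) / 2 = 2.837 ft/s
q = v̄ × d × w = 2.837 × 3.44 × 4.89 = 47.72 ft³/s

47.7 ft³/s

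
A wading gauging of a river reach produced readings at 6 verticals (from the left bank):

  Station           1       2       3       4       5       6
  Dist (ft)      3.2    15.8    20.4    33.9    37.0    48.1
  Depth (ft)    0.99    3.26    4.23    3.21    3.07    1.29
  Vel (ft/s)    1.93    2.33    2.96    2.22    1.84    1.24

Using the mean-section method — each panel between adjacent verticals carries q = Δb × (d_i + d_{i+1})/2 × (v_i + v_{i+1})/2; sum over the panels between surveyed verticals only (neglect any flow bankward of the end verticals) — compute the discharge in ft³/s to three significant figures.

290 ft³/s

Panel 1-2: Δb = 12.6 ft, d̄ = (0.99+3.26)/2 = 2.125, v̄ = (1.93+2.33)/2 = 2.13 → q = 12.6×2.125×2.13 = 57.03 ft³/s
Panel 2-3: Δb = 4.6 ft, d̄ = (3.26+4.23)/2 = 3.745, v̄ = (2.33+2.96)/2 = 2.645 → q = 4.6×3.745×2.645 = 45.57 ft³/s
Panel 3-4: Δb = 13.5 ft, d̄ = (4.23+3.21)/2 = 3.72, v̄ = (2.96+2.22)/2 = 2.59 → q = 13.5×3.72×2.59 = 130.1 ft³/s
Panel 4-5: Δb = 3.1 ft, d̄ = (3.21+3.07)/2 = 3.14, v̄ = (2.22+1.84)/2 = 2.03 → q = 3.1×3.14×2.03 = 19.76 ft³/s
Panel 5-6: Δb = 11.1 ft, d̄ = (3.07+1.29)/2 = 2.18, v̄ = (1.84+1.24)/2 = 1.54 → q = 11.1×2.18×1.54 = 37.26 ft³/s
Q = Σ q = 289.7 ft³/s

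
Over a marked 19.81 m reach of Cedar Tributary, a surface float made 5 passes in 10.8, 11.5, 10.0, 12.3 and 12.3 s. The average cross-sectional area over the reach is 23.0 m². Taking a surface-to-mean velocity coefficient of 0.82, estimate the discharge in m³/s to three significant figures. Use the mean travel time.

32.8 m³/s

t̄ = (10.8 + 11.5 + 10.0 + 12.3 + 12.3) / 5 = 11.38 s
v_surface = L / t̄ = 19.81 / 11.38 = 1.741 m/s
v_mean = 0.82 × 1.741 = 1.427 m/s
Q = A × v_mean = 23.0 × 1.427 = 32.83 m³/s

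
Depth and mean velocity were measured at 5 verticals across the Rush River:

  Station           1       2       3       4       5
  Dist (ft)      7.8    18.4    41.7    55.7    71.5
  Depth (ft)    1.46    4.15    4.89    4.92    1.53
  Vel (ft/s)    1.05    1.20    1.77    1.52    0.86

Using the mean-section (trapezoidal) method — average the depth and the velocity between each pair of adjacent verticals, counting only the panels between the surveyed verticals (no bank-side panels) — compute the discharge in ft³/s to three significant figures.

363 ft³/s

Panel 1-2: Δb = 10.6 ft, d̄ = (1.46+4.15)/2 = 2.805, v̄ = (1.05+1.20)/2 = 1.125 → q = 10.6×2.805×1.125 = 33.45 ft³/s
Panel 2-3: Δb = 23.3 ft, d̄ = (4.15+4.89)/2 = 4.52, v̄ = (1.20+1.77)/2 = 1.485 → q = 23.3×4.52×1.485 = 156.4 ft³/s
Panel 3-4: Δb = 14 ft, d̄ = (4.89+4.92)/2 = 4.905, v̄ = (1.77+1.52)/2 = 1.645 → q = 14×4.905×1.645 = 113.0 ft³/s
Panel 4-5: Δb = 15.8 ft, d̄ = (4.92+1.53)/2 = 3.225, v̄ = (1.52+0.86)/2 = 1.19 → q = 15.8×3.225×1.19 = 60.64 ft³/s
Q = Σ q = 363.4 ft³/s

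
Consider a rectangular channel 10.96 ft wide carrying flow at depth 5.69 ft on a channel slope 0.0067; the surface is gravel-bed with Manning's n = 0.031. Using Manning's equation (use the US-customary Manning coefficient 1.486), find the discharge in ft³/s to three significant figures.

485 ft³/s

A = b·y = 10.96 × 5.69 = 62.36 ft²
P = b + 2y = 10.96 + 2×5.69 = 22.34 ft
R = A/P = 62.36/22.34 = 2.792 ft
Q = (1.486/n)·A·R^(2/3)·S^(1/2) = (1.486/0.031) × 62.36 × 2.792^(2/3) × 0.0067^(1/2) = 485.1 ft³/s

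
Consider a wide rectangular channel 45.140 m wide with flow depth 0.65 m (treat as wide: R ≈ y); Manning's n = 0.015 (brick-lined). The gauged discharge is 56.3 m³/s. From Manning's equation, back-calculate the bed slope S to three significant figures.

0.00147

A = b·y = 45.140 × 0.65 = 29.34 m²
Wide channel: R ≈ y = 0.65 m
S = (Q·n / (1·A·R^(2/3)))² = (56.3×0.015 / (1×29.34×0.7504))² = 0.001471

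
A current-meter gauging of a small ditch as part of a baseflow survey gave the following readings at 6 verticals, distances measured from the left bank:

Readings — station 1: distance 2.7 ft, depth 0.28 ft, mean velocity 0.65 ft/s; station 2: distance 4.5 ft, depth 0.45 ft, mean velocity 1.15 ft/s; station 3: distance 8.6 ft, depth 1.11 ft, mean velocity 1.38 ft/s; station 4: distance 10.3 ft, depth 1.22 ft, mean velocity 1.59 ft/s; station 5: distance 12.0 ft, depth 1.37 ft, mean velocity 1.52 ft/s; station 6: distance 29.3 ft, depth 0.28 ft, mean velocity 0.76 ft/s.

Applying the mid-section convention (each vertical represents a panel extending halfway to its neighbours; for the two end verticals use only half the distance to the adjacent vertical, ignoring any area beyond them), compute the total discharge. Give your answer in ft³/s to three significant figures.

w_1 = (4.5 − 2.7)/2 = 0.9 ft; q_1 = 0.65 × 0.28 × 0.9 = 0.1638 ft³/s
w_2 = (8.6 − 2.7)/2 = 2.95 ft; q_2 = 1.15 × 0.45 × 2.95 = 1.527 ft³/s
w_3 = (10.3 − 4.5)/2 = 2.9 ft; q_3 = 1.38 × 1.11 × 2.9 = 4.442 ft³/s
w_4 = (12.0 − 8.6)/2 = 1.7 ft; q_4 = 1.59 × 1.22 × 1.7 = 3.298 ft³/s
w_5 = (29.3 − 10.3)/2 = 9.5 ft; q_5 = 1.52 × 1.37 × 9.5 = 19.78 ft³/s
w_6 = (29.3 − 12.0)/2 = 8.65 ft; q_6 = 0.76 × 0.28 × 8.65 = 1.841 ft³/s
Q = Σ qᵢ = 31.05 ft³/s

31.1 ft³/s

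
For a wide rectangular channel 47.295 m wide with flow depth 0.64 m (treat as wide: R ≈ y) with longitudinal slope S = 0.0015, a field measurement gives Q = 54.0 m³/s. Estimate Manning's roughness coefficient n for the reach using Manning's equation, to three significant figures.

A = b·y = 47.295 × 0.64 = 30.27 m²
Wide channel: R ≈ y = 0.64 m
n = (1/Q)·A·R^(2/3)·S^(1/2) = (1/54.0) × 30.27 × 0.7427 × 0.03873 = 0.01612

0.0161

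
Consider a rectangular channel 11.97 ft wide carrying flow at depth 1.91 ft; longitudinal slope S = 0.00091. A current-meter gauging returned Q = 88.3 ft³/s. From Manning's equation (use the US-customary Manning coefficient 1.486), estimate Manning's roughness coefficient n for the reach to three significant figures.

0.0149

A = b·y = 11.97 × 1.91 = 22.86 ft²
P = b + 2y = 11.97 + 2×1.91 = 15.79 ft
R = A/P = 22.86/15.79 = 1.448 ft
n = (1.486/Q)·A·R^(2/3)·S^(1/2) = (1.486/88.3) × 22.86 × 1.280 × 0.03017 = 0.01485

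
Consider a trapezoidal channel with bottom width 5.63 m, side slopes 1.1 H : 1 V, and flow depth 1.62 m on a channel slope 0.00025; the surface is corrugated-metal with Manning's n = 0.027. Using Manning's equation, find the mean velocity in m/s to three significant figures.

A = (b + z·y)·y = (5.63 + 1.1×1.62)×1.62 = 12.01 m²
P = b + 2y√(1+z²) = 5.63 + 2×1.62×√(1+1.1²) = 10.45 m
R = A/P = 12.01/10.45 = 1.149 m
Q = (1/n)·A·R^(2/3)·S^(1/2) = (1/0.027) × 12.01 × 1.149^(2/3) × 0.00025^(1/2) = 7.716 m³/s
V = Q/A = 7.716/12.01 = 0.6426 m/s

0.643 m/s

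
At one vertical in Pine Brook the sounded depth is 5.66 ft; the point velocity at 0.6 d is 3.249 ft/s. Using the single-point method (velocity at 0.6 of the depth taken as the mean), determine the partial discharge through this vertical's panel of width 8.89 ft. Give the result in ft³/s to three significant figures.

163 ft³/s

v̄ = v₀.₆ = 3.249 ft/s
q = v̄ × d × w = 3.249 × 5.66 × 8.89 = 163.5 ft³/s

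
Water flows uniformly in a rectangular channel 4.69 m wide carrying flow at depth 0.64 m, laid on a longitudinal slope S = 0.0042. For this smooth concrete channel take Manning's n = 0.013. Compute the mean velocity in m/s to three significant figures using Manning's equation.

3.15 m/s

A = b·y = 4.69 × 0.64 = 3.002 m²
P = b + 2y = 4.69 + 2×0.64 = 5.970 m
R = A/P = 3.002/5.970 = 0.5028 m
Q = (1/n)·A·R^(2/3)·S^(1/2) = (1/0.013) × 3.002 × 0.5028^(2/3) × 0.0042^(1/2) = 9.461 m³/s
V = Q/A = 9.461/3.002 = 3.152 m/s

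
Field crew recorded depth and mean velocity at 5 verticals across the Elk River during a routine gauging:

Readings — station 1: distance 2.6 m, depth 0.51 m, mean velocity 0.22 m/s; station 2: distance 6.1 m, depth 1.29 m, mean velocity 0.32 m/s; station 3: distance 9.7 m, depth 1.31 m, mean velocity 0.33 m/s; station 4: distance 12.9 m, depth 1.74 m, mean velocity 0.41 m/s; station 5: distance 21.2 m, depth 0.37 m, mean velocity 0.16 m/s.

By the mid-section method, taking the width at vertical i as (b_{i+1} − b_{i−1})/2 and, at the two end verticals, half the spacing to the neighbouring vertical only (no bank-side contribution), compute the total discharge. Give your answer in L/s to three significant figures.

w_1 = (6.1 − 2.6)/2 = 1.75 m; q_1 = 0.22 × 0.51 × 1.75 = 0.1964 m³/s
w_2 = (9.7 − 2.6)/2 = 3.55 m; q_2 = 0.32 × 1.29 × 3.55 = 1.465 m³/s
w_3 = (12.9 − 6.1)/2 = 3.4 m; q_3 = 0.33 × 1.31 × 3.4 = 1.470 m³/s
w_4 = (21.2 − 9.7)/2 = 5.75 m; q_4 = 0.41 × 1.74 × 5.75 = 4.102 m³/s
w_5 = (21.2 − 12.9)/2 = 4.15 m; q_5 = 0.16 × 0.37 × 4.15 = 0.2457 m³/s
Q = Σ qᵢ = 7.479 m³/s
= 7.479 × 1000 = 7479 L/s

7480 L/s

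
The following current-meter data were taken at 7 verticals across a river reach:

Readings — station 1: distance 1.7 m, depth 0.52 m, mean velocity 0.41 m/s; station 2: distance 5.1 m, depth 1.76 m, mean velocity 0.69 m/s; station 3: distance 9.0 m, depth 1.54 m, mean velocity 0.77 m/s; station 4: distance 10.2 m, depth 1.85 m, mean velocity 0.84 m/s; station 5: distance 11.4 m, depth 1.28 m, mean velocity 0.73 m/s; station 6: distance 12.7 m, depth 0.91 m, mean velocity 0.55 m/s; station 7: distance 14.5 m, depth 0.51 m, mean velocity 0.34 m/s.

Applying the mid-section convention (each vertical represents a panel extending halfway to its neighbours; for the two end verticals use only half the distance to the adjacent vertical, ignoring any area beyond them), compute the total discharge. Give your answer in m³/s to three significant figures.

w_1 = (5.1 − 1.7)/2 = 1.7 m; q_1 = 0.41 × 0.52 × 1.7 = 0.3624 m³/s
w_2 = (9.0 − 1.7)/2 = 3.65 m; q_2 = 0.69 × 1.76 × 3.65 = 4.433 m³/s
w_3 = (10.2 − 5.1)/2 = 2.55 m; q_3 = 0.77 × 1.54 × 2.55 = 3.024 m³/s
w_4 = (11.4 − 9.0)/2 = 1.2 m; q_4 = 0.84 × 1.85 × 1.2 = 1.865 m³/s
w_5 = (12.7 − 10.2)/2 = 1.25 m; q_5 = 0.73 × 1.28 × 1.25 = 1.168 m³/s
w_6 = (14.5 − 11.4)/2 = 1.55 m; q_6 = 0.55 × 0.91 × 1.55 = 0.7758 m³/s
w_7 = (14.5 − 12.7)/2 = 0.9 m; q_7 = 0.34 × 0.51 × 0.9 = 0.1561 m³/s
Q = Σ qᵢ = 11.78 m³/s

11.8 m³/s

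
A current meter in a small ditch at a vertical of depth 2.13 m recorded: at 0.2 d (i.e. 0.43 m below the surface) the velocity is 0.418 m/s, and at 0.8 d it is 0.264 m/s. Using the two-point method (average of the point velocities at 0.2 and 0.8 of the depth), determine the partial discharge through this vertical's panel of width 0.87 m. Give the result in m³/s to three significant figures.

0.632 m³/s

v̄ = (0.418 + 0.264) / 2 = 0.3410 m/s
q = v̄ × d × w = 0.3410 × 2.13 × 0.87 = 0.6319 m³/s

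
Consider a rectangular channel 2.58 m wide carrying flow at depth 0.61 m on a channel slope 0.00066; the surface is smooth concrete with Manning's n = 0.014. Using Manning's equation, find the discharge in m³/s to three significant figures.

1.60 m³/s

A = b·y = 2.58 × 0.61 = 1.574 m²
P = b + 2y = 2.58 + 2×0.61 = 3.800 m
R = A/P = 1.574/3.800 = 0.4142 m
Q = (1/n)·A·R^(2/3)·S^(1/2) = (1/0.014) × 1.574 × 0.4142^(2/3) × 0.00066^(1/2) = 1.605 m³/s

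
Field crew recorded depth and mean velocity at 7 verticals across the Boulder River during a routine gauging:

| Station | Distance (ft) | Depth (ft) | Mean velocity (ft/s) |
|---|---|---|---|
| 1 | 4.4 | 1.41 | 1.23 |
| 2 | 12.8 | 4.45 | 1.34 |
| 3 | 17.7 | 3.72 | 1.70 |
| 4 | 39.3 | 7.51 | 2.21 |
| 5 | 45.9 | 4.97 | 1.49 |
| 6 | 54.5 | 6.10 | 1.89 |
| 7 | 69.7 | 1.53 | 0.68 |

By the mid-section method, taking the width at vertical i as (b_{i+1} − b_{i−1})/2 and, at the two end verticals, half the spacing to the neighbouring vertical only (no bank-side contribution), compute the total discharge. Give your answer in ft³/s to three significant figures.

566 ft³/s

w_1 = (12.8 − 4.4)/2 = 4.2 ft; q_1 = 1.23 × 1.41 × 4.2 = 7.284 ft³/s
w_2 = (17.7 − 4.4)/2 = 6.65 ft; q_2 = 1.34 × 4.45 × 6.65 = 39.65 ft³/s
w_3 = (39.3 − 12.8)/2 = 13.25 ft; q_3 = 1.70 × 3.72 × 13.25 = 83.79 ft³/s
w_4 = (45.9 − 17.7)/2 = 14.1 ft; q_4 = 2.21 × 7.51 × 14.1 = 234.0 ft³/s
w_5 = (54.5 − 39.3)/2 = 7.6 ft; q_5 = 1.49 × 4.97 × 7.6 = 56.28 ft³/s
w_6 = (69.7 − 45.9)/2 = 11.9 ft; q_6 = 1.89 × 6.10 × 11.9 = 137.2 ft³/s
w_7 = (69.7 − 54.5)/2 = 7.6 ft; q_7 = 0.68 × 1.53 × 7.6 = 7.907 ft³/s
Q = Σ qᵢ = 566.1 ft³/s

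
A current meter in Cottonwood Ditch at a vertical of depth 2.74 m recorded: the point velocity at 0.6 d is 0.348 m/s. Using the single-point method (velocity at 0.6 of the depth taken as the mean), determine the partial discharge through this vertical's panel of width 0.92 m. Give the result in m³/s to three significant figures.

v̄ = v₀.₆ = 0.348 m/s
q = v̄ × d × w = 0.3480 × 2.74 × 0.92 = 0.8772 m³/s

0.877 m³/s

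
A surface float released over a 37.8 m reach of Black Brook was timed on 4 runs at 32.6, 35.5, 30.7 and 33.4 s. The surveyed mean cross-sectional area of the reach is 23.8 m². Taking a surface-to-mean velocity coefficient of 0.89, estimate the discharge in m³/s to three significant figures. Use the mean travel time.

24.2 m³/s

t̄ = (32.6 + 35.5 + 30.7 + 33.4) / 4 = 33.05 s
v_surface = L / t̄ = 37.8 / 33.05 = 1.144 m/s
v_mean = 0.89 × 1.144 = 1.018 m/s
Q = A × v_mean = 23.8 × 1.018 = 24.23 m³/s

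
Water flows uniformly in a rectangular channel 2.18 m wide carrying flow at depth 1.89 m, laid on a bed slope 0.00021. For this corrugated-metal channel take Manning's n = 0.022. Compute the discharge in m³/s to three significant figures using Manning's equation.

A = b·y = 2.18 × 1.89 = 4.120 m²
P = b + 2y = 2.18 + 2×1.89 = 5.960 m
R = A/P = 4.120/5.960 = 0.6913 m
Q = (1/n)·A·R^(2/3)·S^(1/2) = (1/0.022) × 4.120 × 0.6913^(2/3) × 0.00021^(1/2) = 2.122 m³/s

2.12 m³/s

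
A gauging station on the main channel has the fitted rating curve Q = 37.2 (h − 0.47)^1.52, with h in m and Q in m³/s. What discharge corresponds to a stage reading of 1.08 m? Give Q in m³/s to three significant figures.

Q = 37.2 × (1.08 − 0.47)^1.52 = 37.2 × 0.61^1.52 = 17.55 m³/s

17.5 m³/s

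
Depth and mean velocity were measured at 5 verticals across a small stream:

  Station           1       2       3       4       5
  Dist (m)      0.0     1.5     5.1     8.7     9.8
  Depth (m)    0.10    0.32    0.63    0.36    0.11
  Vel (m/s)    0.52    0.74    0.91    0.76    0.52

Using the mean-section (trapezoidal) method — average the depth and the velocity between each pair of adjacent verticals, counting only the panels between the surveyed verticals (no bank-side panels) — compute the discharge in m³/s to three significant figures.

3.26 m³/s

Panel 1-2: Δb = 1.5 m, d̄ = (0.10+0.32)/2 = 0.21, v̄ = (0.52+0.74)/2 = 0.63 → q = 1.5×0.21×0.63 = 0.1985 m³/s
Panel 2-3: Δb = 3.6 m, d̄ = (0.32+0.63)/2 = 0.475, v̄ = (0.74+0.91)/2 = 0.825 → q = 3.6×0.475×0.825 = 1.411 m³/s
Panel 3-4: Δb = 3.6 m, d̄ = (0.63+0.36)/2 = 0.495, v̄ = (0.91+0.76)/2 = 0.835 → q = 3.6×0.495×0.835 = 1.488 m³/s
Panel 4-5: Δb = 1.1 m, d̄ = (0.36+0.11)/2 = 0.235, v̄ = (0.76+0.52)/2 = 0.64 → q = 1.1×0.235×0.64 = 0.1654 m³/s
Q = Σ q = 3.263 m³/s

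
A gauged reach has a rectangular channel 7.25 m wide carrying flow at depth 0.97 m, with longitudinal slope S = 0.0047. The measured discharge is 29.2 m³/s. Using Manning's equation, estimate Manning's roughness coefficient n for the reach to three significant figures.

0.0138

A = b·y = 7.25 × 0.97 = 7.033 m²
P = b + 2y = 7.25 + 2×0.97 = 9.190 m
R = A/P = 7.033/9.190 = 0.7652 m
n = (1/Q)·A·R^(2/3)·S^(1/2) = (1/29.2) × 7.033 × 0.8366 × 0.06856 = 0.01381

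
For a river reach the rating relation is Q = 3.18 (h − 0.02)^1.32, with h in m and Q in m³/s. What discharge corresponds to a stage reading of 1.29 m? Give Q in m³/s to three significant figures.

4.36 m³/s

Q = 3.18 × (1.29 − 0.02)^1.32 = 3.18 × 1.27^1.32 = 4.360 m³/s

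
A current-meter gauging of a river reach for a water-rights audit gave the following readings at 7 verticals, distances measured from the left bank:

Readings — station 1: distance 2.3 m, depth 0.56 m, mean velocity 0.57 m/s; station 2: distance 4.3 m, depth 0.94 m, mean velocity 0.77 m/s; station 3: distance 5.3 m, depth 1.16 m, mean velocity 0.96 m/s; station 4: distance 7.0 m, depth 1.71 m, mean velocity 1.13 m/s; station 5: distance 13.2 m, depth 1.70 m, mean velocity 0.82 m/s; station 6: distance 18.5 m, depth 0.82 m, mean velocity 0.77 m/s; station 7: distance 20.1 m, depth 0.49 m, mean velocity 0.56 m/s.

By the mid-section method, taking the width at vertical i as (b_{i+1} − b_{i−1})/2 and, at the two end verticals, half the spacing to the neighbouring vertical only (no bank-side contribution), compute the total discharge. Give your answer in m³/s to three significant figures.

w_1 = (4.3 − 2.3)/2 = 1 m; q_1 = 0.57 × 0.56 × 1 = 0.3192 m³/s
w_2 = (5.3 − 2.3)/2 = 1.5 m; q_2 = 0.77 × 0.94 × 1.5 = 1.086 m³/s
w_3 = (7.0 − 4.3)/2 = 1.35 m; q_3 = 0.96 × 1.16 × 1.35 = 1.503 m³/s
w_4 = (13.2 − 5.3)/2 = 3.95 m; q_4 = 1.13 × 1.71 × 3.95 = 7.633 m³/s
w_5 = (18.5 − 7.0)/2 = 5.75 m; q_5 = 0.82 × 1.70 × 5.75 = 8.016 m³/s
w_6 = (20.1 − 13.2)/2 = 3.45 m; q_6 = 0.77 × 0.82 × 3.45 = 2.178 m³/s
w_7 = (20.1 − 18.5)/2 = 0.8 m; q_7 = 0.56 × 0.49 × 0.8 = 0.2195 m³/s
Q = Σ qᵢ = 20.95 m³/s

21.0 m³/s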